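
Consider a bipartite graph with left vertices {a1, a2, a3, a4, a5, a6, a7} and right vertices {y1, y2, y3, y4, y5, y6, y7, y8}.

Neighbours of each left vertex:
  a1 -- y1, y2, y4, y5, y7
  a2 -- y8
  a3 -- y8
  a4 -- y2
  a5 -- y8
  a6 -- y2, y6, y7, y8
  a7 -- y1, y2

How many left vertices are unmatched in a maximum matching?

2

One maximum matching: a1–y4, a2–y8, a4–y2, a6–y7, a7–y1.
The set {a2, a3, a5} has only 1 neighbour ({y8}), so by Hall's theorem at most 5 of the 7 left vertices can be matched.
That matches 5 of the 7, leaving 2 unmatched; no matching can do better.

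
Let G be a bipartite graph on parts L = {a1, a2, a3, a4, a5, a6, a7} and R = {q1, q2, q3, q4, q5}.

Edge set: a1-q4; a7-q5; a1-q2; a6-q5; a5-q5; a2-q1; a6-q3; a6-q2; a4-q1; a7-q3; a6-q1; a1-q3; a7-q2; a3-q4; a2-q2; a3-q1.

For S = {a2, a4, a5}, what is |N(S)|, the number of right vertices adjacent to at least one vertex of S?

The union of neighbours of {a2, a4, a5} is {q1, q2, q5}, which has 3 elements.
Since |N(S)| = 3 ≥ |S| = 3, Hall's condition holds for this subset.

3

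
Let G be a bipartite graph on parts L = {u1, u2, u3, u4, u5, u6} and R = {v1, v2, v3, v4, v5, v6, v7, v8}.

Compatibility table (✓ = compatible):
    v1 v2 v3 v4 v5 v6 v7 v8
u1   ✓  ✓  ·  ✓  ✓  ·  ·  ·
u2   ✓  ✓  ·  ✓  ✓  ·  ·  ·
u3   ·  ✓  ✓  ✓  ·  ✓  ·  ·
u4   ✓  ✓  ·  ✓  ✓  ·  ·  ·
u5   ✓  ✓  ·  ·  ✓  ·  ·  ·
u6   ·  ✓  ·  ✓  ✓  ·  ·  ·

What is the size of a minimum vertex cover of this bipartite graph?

5

{u3, v1, v2, v4, v5} is a vertex cover of size 5: every edge has an endpoint in this set.
No smaller cover exists because u1–v5, u2–v4, u3–v6, u4–v1, u5–v2 is a matching of size 5, and a cover must include an endpoint of each of these disjoint edges (König's theorem).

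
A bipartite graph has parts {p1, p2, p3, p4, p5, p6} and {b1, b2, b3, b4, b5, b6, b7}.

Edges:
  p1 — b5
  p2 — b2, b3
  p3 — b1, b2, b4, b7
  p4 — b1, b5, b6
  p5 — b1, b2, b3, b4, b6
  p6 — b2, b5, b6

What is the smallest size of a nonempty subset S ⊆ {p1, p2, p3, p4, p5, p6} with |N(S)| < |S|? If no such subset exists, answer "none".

none

A matching saturating every left vertex exists, for instance p1→b5, p2→b3, p3→b7, p4→b1, p5→b4, p6→b6.
By Hall's marriage theorem, this means |N(S)| ≥ |S| for every subset S, so no violating subset exists.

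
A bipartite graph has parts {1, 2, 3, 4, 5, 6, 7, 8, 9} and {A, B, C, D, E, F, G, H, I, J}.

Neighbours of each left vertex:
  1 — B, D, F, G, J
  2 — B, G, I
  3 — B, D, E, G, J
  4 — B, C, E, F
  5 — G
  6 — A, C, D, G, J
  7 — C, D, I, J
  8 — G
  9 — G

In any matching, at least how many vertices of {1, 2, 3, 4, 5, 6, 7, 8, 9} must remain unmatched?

One maximum matching: 1→F, 2→I, 3→E, 4→B, 5→G, 6→A, 7→J.
The set {5, 8, 9} has only 1 neighbour ({G}), so by Hall's theorem at most 7 of the 9 left vertices can be matched.
That matches 7 of the 9, leaving 2 unmatched; no matching can do better.

2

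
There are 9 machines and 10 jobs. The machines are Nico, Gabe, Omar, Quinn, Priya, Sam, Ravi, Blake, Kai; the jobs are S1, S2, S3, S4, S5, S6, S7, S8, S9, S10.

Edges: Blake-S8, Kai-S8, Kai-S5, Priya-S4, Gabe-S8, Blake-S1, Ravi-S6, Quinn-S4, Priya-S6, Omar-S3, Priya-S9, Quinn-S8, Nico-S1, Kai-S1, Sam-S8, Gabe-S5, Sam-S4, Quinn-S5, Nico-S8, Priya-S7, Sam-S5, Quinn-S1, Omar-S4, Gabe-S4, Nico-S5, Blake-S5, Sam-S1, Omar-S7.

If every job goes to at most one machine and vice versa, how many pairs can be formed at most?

7

A valid assignment of size 7: Nico–S5, Gabe–S4, Omar–S7, Quinn–S1, Priya–S9, Sam–S8, Ravi–S6.
The set {Nico, Gabe, Quinn, Sam, Blake, Kai} has only 4 neighbours ({S1, S4, S5, S8}), so by Hall's theorem at most 7 of the 9 machines can be matched.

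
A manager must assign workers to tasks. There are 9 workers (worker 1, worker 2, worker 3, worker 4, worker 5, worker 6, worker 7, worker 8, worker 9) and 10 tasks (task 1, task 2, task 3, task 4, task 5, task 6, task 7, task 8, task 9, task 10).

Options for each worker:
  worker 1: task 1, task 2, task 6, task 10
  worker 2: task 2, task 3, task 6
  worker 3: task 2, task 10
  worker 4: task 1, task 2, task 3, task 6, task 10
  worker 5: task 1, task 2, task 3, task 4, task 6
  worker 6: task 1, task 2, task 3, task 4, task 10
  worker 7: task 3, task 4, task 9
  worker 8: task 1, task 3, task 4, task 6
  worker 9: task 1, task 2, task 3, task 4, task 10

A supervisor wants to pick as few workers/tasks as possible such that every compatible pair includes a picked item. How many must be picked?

7

The 7 edges worker 1–task 6, worker 2–task 3, worker 3–task 2, worker 4–task 10, worker 5–task 1, worker 6–task 4, worker 7–task 9 form a matching, so any vertex cover needs at least 7 vertices (one per matched edge).
Conversely {worker 7, task 1, task 2, task 3, task 4, task 6, task 10} meets every edge and has exactly 7 vertices, so 7 is optimal.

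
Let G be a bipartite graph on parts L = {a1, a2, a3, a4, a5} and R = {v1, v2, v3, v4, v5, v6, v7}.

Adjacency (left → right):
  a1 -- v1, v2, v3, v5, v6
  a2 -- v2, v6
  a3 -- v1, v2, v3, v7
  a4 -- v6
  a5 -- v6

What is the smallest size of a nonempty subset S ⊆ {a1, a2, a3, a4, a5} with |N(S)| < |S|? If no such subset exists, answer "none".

2

Take S = {a4, a5}. Its neighbourhood is {v6}, so |N(S)| = 1 < |S| = 2.
No single vertex violates Hall's condition since each has at least one neighbour, so 2 is the minimum.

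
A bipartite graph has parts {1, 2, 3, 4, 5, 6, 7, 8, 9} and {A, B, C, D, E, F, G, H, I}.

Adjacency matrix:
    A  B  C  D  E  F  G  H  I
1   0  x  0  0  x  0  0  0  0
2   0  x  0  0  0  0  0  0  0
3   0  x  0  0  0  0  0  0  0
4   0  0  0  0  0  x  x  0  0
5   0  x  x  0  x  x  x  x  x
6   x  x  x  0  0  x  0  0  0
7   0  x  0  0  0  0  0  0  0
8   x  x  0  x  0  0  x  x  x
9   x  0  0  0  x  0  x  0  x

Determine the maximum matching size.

One maximum matching: 1→E, 2→B, 4→F, 5→H, 6→C, 8→G, 9→I.
The set {2, 3, 7} has only 1 neighbour ({B}), so by Hall's theorem at most 7 of the 9 left vertices can be matched.

7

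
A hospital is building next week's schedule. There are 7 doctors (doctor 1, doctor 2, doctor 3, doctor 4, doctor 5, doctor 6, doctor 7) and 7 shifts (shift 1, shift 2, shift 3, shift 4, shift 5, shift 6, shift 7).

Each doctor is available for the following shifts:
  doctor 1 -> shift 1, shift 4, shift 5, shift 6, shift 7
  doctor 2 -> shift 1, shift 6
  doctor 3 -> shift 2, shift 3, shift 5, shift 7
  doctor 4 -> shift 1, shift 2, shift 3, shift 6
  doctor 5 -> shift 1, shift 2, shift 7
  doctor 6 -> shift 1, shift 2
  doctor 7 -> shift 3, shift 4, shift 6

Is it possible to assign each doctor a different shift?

Yes

One maximum matching: doctor 1-shift 4, doctor 2-shift 1, doctor 3-shift 5, doctor 4-shift 3, doctor 5-shift 7, doctor 6-shift 2, doctor 7-shift 6.
Every doctor is matched, so this is a perfect matching.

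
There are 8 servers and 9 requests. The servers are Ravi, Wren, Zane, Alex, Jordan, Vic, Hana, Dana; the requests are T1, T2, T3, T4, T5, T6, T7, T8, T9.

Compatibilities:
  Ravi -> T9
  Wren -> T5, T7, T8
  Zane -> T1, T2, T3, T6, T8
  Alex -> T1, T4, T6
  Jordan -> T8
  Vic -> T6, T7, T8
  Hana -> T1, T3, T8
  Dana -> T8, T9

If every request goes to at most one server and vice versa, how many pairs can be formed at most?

A valid assignment of size 7: Ravi→T9, Wren→T5, Zane→T3, Alex→T6, Jordan→T8, Vic→T7, Hana→T1.
The set {Ravi, Jordan, Dana} has only 2 neighbours ({T8, T9}), so by Hall's theorem at most 7 of the 8 servers can be matched.

7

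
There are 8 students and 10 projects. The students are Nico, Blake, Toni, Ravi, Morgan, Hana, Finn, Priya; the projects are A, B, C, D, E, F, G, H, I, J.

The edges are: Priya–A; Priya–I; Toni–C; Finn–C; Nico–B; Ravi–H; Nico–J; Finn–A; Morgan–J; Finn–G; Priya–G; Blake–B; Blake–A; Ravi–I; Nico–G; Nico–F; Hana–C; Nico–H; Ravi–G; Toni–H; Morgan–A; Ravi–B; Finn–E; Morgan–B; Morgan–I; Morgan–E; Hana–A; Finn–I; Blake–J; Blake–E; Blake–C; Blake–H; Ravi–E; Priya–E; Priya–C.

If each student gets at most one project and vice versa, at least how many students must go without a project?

0

One maximum matching: Nico-B, Blake-E, Toni-H, Ravi-I, Morgan-J, Hana-C, Finn-A, Priya-G.
This saturates every student, so 8 is the maximum.
That matches 8 of the 8, leaving 0 unmatched; no matching can do better.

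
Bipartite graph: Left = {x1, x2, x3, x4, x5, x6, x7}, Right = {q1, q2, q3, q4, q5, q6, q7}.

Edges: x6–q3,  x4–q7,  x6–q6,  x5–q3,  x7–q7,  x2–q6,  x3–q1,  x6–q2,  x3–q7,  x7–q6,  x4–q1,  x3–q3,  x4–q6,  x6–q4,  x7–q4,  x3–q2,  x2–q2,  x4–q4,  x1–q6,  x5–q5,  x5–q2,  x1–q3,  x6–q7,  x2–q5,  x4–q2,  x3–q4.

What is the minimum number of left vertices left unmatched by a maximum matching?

0

For example, pair x1–q3, x2–q5, x3–q1, x4–q7, x5–q2, x6–q4, x7–q6.
All 7 left vertices are matched, so no larger matching exists.
That matches 7 of the 7, leaving 0 unmatched; no matching can do better.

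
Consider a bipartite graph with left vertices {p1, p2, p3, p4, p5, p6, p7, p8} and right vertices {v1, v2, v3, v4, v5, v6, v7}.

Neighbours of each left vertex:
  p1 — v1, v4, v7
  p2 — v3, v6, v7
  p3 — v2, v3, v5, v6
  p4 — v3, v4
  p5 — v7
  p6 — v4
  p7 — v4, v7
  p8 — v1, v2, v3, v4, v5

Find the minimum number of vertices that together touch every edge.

The 7 edges p1–v1, p2–v6, p3–v5, p4–v3, p5–v7, p6–v4, p8–v2 form a matching, so any vertex cover needs at least 7 vertices (one per matched edge).
Conversely {p1, p2, p3, p4, p8, v4, v7} meets every edge and has exactly 7 vertices, so 7 is optimal.

7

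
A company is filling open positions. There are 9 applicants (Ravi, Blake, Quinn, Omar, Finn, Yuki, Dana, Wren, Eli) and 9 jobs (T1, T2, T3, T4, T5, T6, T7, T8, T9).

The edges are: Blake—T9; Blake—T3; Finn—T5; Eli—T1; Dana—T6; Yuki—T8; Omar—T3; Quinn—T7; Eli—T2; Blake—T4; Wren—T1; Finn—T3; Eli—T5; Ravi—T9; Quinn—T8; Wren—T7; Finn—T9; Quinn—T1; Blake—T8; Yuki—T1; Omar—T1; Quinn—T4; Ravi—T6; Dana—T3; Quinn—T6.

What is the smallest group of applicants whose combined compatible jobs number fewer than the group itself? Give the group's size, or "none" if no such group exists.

A matching saturating every applicant exists, for instance Ravi→T9, Blake→T8, Quinn→T4, Omar→T3, Finn→T5, Yuki→T1, Dana→T6, Wren→T7, Eli→T2.
By Hall's marriage theorem, this means |N(S)| ≥ |S| for every subset S, so no violating subset exists.

none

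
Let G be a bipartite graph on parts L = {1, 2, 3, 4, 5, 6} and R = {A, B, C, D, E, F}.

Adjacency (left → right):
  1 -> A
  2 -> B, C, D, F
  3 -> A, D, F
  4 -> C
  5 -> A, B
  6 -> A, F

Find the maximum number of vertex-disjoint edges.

5

A valid assignment of size 5: 1→A, 2→F, 3→D, 4→C, 5→B.
The set {1, 2, 3, 4, 5, 6} has only 5 neighbours ({A, B, C, D, F}), so by Hall's theorem at most 5 of the 6 left vertices can be matched.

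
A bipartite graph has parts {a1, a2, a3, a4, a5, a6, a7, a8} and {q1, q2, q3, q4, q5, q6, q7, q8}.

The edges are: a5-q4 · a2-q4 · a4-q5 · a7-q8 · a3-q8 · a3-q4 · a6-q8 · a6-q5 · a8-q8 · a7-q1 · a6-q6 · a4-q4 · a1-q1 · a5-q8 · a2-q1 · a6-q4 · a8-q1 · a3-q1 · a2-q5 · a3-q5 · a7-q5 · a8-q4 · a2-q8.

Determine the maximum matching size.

5

One maximum matching: a1-q1, a2-q4, a3-q8, a4-q5, a6-q6.
The set {a1, a2, a3, a4, a5, a7, a8} has only 4 neighbours ({q1, q4, q5, q8}), so by Hall's theorem at most 5 of the 8 left vertices can be matched.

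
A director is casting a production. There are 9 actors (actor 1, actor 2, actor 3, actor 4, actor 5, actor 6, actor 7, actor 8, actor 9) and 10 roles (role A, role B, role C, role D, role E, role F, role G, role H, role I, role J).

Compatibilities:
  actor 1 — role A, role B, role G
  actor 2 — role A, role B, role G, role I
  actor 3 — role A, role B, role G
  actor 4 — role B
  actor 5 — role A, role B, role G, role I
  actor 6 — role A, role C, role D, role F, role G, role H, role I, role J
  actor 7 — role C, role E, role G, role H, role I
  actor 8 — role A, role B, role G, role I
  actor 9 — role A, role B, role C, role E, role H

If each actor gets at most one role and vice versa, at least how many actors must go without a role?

2

For example, pair actor 1→role A, actor 2→role I, actor 3→role G, actor 4→role B, actor 6→role F, actor 7→role H, actor 9→role C.
The set {actor 1, actor 2, actor 3, actor 4, actor 5, actor 8} has only 4 neighbours ({role A, role B, role G, role I}), so by Hall's theorem at most 7 of the 9 actors can be matched.
That matches 7 of the 9, leaving 2 unmatched; no matching can do better.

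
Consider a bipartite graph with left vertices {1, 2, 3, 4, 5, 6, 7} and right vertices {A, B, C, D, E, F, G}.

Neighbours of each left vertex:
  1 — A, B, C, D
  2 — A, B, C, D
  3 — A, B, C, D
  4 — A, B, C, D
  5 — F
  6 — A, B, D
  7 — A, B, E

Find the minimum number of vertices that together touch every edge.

{5, 7, A, B, C, D} is a vertex cover of size 6: every edge has an endpoint in this set.
No smaller cover exists because 1–A, 2–D, 3–C, 4–B, 5–F, 7–E is a matching of size 6, and a cover must include an endpoint of each of these disjoint edges (König's theorem).

6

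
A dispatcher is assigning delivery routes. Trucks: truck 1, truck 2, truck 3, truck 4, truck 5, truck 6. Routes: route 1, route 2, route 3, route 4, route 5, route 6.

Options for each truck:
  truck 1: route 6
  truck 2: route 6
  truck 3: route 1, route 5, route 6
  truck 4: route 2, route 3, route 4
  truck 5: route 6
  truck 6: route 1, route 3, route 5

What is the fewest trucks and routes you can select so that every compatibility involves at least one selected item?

A maximum matching has 4 edges (e.g. truck 1–route 6, truck 3–route 1, truck 4–route 2, truck 6–route 3).
By König's theorem the minimum vertex cover has the same size. One such cover is {truck 3, truck 4, truck 6, route 6}.

4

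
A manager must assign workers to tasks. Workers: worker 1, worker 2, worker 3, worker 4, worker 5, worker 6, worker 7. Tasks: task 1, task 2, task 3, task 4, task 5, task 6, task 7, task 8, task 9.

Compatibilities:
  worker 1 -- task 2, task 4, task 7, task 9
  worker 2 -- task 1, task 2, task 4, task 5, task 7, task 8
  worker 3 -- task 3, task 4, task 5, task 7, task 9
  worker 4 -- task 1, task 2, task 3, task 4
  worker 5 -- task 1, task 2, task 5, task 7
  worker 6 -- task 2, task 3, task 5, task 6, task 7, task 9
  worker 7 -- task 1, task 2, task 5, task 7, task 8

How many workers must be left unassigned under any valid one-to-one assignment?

0

A valid assignment of size 7: worker 1–task 7, worker 2–task 4, worker 3–task 9, worker 4–task 2, worker 5–task 1, worker 6–task 5, worker 7–task 8.
This saturates every worker, so 7 is the maximum.
That matches 7 of the 7, leaving 0 unmatched; no matching can do better.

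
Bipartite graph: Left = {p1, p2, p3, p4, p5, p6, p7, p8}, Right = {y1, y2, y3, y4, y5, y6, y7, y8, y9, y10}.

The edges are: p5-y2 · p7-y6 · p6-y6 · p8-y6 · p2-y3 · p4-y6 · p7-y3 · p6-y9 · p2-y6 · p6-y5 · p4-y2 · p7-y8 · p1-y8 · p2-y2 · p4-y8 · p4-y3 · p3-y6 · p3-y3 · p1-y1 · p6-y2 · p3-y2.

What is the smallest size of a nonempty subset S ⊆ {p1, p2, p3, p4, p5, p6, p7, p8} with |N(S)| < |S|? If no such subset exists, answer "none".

4

Take S = {p2, p3, p5, p8}. Its neighbourhood is {y2, y3, y6}, so |N(S)| = 3 < |S| = 4.
Every subset of size less than 4 has at least as many neighbours as members, so 4 is the minimum.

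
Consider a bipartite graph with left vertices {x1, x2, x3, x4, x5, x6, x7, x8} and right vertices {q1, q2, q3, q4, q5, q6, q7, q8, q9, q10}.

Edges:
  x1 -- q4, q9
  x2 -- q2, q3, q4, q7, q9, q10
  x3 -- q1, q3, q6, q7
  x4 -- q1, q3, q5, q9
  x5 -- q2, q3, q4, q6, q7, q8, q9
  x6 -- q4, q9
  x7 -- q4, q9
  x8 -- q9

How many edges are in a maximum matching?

6

For example, pair x1-q4, x2-q3, x3-q7, x4-q5, x5-q6, x6-q9.
The set {x1, x6, x7, x8} has only 2 neighbours ({q4, q9}), so by Hall's theorem at most 6 of the 8 left vertices can be matched.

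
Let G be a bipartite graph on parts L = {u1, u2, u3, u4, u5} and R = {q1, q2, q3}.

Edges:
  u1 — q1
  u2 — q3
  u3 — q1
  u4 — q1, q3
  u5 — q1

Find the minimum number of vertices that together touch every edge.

2

The 2 edges u1–q1, u2–q3 form a matching, so any vertex cover needs at least 2 vertices (one per matched edge).
Conversely {q1, q3} meets every edge and has exactly 2 vertices, so 2 is optimal.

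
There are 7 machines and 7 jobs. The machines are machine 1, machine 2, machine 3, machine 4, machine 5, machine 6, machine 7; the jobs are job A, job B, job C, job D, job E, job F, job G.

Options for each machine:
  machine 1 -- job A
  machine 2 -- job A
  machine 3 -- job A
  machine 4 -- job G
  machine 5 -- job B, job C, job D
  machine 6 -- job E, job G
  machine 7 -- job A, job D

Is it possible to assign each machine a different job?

No

The set {machine 1, machine 2, machine 3} has only 1 neighbour ({job A}), so by Hall's theorem at most 5 of the 7 machines can be matched.
Hence no matching covers every machine.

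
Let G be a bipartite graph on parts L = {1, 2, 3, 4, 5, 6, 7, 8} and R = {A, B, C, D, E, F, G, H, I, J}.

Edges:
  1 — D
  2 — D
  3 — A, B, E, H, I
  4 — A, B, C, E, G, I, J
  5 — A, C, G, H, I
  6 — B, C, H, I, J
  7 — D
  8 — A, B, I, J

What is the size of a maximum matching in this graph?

One maximum matching: 1-D, 3-E, 4-G, 5-A, 6-J, 8-I.
The set {1, 2, 7} has only 1 neighbour ({D}), so by Hall's theorem at most 6 of the 8 left vertices can be matched.

6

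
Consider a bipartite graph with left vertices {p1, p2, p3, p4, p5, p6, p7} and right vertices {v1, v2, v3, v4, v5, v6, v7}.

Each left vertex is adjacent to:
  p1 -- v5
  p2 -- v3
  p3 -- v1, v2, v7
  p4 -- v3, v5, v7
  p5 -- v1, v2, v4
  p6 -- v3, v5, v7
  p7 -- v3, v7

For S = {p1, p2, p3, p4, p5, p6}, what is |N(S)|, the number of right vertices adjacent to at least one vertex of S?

6

The union of neighbours of {p1, p2, p3, p4, p5, p6} is {v1, v2, v3, v4, v5, v7}, which has 6 elements.
Since |N(S)| = 6 ≥ |S| = 6, Hall's condition holds for this subset.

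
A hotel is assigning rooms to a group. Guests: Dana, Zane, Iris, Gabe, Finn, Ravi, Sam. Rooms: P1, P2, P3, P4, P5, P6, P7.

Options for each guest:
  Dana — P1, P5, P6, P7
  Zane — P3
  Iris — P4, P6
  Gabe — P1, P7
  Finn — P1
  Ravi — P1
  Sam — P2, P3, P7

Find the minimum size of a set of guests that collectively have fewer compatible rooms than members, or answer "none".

2

Take S = {Finn, Ravi}. Its neighbourhood is {P1}, so |N(S)| = 1 < |S| = 2.
No single vertex violates Hall's condition since each has at least one neighbour, so 2 is the minimum.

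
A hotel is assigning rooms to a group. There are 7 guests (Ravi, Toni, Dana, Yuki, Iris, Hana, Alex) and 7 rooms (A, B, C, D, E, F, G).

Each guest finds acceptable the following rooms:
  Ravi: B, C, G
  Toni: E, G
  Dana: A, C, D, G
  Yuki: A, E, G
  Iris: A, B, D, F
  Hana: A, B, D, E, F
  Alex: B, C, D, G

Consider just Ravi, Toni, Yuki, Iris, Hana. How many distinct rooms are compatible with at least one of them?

The union of neighbours of {Ravi, Toni, Yuki, Iris, Hana} is {A, B, C, D, E, F, G}, which has 7 elements.
Since |N(S)| = 7 ≥ |S| = 5, Hall's condition holds for this subset.

7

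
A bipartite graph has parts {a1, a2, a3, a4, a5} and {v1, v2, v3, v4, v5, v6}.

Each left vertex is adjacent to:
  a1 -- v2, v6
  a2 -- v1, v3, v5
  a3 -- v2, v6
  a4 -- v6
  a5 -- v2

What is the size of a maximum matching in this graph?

3

A valid assignment of size 3: a1→v6, a2→v1, a3→v2.
The set {a1, a3, a4, a5} has only 2 neighbours ({v2, v6}), so by Hall's theorem at most 3 of the 5 left vertices can be matched.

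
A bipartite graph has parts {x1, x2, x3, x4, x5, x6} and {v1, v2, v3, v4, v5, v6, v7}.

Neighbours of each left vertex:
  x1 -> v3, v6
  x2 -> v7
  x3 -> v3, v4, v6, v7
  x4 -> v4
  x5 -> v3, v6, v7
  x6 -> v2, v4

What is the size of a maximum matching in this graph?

5

For example, pair x1→v3, x2→v7, x3→v6, x4→v4, x6→v2.
The set {x1, x2, x3, x4, x5} has only 4 neighbours ({v3, v4, v6, v7}), so by Hall's theorem at most 5 of the 6 left vertices can be matched.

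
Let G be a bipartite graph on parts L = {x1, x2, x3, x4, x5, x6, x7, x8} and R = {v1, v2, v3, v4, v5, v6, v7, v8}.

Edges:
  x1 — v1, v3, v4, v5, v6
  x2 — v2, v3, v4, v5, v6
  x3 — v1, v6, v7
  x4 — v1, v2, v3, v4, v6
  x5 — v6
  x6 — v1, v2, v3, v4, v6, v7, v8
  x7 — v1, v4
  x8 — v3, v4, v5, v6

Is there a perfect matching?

Yes

A valid assignment of size 8: x1–v5, x2–v2, x3–v7, x4–v3, x5–v6, x6–v8, x7–v1, x8–v4.
Every left vertex is matched, so this is a perfect matching.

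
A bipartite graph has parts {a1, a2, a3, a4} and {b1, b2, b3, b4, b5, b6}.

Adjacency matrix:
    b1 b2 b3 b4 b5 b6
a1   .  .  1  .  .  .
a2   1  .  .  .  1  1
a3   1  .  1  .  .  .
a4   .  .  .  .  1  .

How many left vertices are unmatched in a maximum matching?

For example, pair a1–b3, a2–b6, a3–b1, a4–b5.
This saturates every left vertex, so 4 is the maximum.
That matches 4 of the 4, leaving 0 unmatched; no matching can do better.

0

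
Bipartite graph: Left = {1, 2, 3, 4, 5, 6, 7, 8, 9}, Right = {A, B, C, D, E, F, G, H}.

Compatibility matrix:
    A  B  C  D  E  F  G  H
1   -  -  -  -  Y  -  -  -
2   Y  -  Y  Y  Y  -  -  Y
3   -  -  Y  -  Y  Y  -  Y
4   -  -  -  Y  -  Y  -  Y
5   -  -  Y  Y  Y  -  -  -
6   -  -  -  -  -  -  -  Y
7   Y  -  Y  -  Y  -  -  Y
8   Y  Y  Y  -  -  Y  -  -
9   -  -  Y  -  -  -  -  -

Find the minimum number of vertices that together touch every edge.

{8, A, C, D, E, F, H} is a vertex cover of size 7: every edge has an endpoint in this set.
No smaller cover exists because 1–E, 2–A, 3–C, 4–F, 5–D, 6–H, 8–B is a matching of size 7, and a cover must include an endpoint of each of these disjoint edges (König's theorem).

7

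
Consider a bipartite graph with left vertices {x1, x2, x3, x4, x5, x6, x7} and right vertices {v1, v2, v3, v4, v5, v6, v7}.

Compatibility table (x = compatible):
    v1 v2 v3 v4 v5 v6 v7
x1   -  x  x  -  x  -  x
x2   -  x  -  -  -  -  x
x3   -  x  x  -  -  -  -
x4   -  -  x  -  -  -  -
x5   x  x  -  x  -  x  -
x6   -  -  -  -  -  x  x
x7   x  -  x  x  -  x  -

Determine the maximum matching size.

7

For example, pair x1→v5, x2→v7, x3→v2, x4→v3, x5→v4, x6→v6, x7→v1.
All 7 left vertices are matched, so no larger matching exists.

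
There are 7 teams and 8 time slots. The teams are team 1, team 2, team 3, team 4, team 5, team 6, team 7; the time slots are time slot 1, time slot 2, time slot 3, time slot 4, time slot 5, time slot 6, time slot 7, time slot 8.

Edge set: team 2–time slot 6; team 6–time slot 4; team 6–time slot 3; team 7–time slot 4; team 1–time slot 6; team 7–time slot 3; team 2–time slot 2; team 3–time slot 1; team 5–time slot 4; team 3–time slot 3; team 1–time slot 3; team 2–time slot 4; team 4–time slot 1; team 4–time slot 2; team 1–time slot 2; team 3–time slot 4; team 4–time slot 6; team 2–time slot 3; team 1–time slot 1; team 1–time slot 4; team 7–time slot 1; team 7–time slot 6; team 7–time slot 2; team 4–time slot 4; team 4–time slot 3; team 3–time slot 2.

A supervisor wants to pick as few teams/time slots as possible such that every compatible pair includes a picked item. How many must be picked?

5

A maximum matching has 5 edges (e.g. team 1–time slot 6, team 2–time slot 2, team 3–time slot 1, team 4–time slot 3, team 5–time slot 4).
By König's theorem the minimum vertex cover has the same size. One such cover is {time slot 1, time slot 2, time slot 3, time slot 4, time slot 6}.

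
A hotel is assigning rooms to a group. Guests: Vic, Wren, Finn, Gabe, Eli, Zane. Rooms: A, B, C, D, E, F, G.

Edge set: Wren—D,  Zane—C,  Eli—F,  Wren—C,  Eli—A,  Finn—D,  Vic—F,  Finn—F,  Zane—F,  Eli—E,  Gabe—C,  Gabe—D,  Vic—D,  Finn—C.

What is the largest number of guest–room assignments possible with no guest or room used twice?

For example, pair Vic-D, Wren-C, Finn-F, Eli-E.
The set {Vic, Wren, Finn, Gabe, Zane} has only 3 neighbours ({C, D, F}), so by Hall's theorem at most 4 of the 6 guests can be matched.

4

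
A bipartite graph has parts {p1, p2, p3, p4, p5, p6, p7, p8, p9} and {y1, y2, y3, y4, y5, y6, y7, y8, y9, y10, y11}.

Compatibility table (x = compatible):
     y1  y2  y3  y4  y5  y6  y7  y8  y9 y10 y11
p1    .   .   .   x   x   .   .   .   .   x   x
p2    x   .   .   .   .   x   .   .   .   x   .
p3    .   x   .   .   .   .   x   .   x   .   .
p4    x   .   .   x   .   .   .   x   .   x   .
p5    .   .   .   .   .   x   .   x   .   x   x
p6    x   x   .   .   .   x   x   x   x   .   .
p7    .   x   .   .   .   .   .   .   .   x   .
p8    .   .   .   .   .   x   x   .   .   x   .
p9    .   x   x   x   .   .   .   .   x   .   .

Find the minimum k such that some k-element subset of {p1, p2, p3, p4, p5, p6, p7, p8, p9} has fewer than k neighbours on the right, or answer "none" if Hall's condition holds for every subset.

A matching saturating every left vertex exists, for instance p1→y5, p2→y1, p3→y9, p4→y4, p5→y10, p6→y6, p7→y2, p8→y7, p9→y3.
By Hall's marriage theorem, this means |N(S)| ≥ |S| for every subset S, so no violating subset exists.

none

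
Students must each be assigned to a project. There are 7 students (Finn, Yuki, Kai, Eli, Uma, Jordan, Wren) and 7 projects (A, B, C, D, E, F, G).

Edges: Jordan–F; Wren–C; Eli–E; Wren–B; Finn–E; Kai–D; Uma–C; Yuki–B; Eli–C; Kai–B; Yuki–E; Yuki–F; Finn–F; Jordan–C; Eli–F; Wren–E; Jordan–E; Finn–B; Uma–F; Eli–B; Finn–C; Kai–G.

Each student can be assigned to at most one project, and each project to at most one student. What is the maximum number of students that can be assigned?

A valid assignment of size 5: Finn–C, Yuki–E, Kai–G, Eli–B, Uma–F.
The set {Finn, Yuki, Eli, Uma, Jordan, Wren} has only 4 neighbours ({B, C, E, F}), so by Hall's theorem at most 5 of the 7 students can be matched.

5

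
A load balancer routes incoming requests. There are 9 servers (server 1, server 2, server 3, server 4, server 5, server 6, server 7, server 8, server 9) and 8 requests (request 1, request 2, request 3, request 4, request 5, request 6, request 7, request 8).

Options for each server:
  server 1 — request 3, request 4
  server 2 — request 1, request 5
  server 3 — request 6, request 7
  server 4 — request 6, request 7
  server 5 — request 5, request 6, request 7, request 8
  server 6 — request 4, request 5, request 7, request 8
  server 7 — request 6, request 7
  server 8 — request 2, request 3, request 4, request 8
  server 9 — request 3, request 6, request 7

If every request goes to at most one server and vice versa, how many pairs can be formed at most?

8

A valid assignment of size 8: server 1-request 4, server 2-request 1, server 3-request 6, server 4-request 7, server 5-request 8, server 6-request 5, server 8-request 2, server 9-request 3.
The set {server 3, server 4, server 7} has only 2 neighbours ({request 6, request 7}), so by Hall's theorem at most 8 of the 9 servers can be matched.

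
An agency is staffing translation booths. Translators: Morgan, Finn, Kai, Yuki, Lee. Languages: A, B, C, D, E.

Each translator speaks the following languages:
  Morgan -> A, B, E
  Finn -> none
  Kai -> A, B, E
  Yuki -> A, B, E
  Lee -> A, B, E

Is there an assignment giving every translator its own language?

The set {Morgan, Finn, Kai, Yuki, Lee} has only 3 neighbours ({A, B, E}), so by Hall's theorem at most 3 of the 5 translators can be matched.
Hence no matching covers every translator.

No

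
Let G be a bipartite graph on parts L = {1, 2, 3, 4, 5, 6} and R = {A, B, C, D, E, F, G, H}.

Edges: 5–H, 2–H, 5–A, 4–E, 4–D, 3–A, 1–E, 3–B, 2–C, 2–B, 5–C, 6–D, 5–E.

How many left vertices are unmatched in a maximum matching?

A valid assignment of size 5: 1-E, 2-B, 3-A, 4-D, 5-C.
The set {1, 4, 6} has only 2 neighbours ({D, E}), so by Hall's theorem at most 5 of the 6 left vertices can be matched.
That matches 5 of the 6, leaving 1 unmatched; no matching can do better.

1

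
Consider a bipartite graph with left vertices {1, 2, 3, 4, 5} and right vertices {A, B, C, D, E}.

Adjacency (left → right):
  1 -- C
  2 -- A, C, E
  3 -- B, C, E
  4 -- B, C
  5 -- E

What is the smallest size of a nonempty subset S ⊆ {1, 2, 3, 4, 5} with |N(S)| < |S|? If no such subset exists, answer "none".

Take S = {1, 3, 4, 5}. Its neighbourhood is {B, C, E}, so |N(S)| = 3 < |S| = 4.
Every subset of size less than 4 has at least as many neighbours as members, so 4 is the minimum.

4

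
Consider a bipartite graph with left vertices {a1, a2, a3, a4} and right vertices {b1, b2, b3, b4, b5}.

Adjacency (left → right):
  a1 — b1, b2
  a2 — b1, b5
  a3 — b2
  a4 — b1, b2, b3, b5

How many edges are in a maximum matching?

4

For example, pair a1–b1, a2–b5, a3–b2, a4–b3.
This saturates every left vertex, so 4 is the maximum.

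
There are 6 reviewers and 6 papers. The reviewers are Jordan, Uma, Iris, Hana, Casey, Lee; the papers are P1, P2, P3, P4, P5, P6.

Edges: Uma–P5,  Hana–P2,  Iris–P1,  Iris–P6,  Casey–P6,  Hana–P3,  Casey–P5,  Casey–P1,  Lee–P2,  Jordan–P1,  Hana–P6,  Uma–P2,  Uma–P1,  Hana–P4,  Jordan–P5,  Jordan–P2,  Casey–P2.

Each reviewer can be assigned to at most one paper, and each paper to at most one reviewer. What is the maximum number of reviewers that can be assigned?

5

One maximum matching: Jordan–P2, Uma–P5, Iris–P6, Hana–P4, Casey–P1.
The set {Jordan, Uma, Iris, Casey, Lee} has only 4 neighbours ({P1, P2, P5, P6}), so by Hall's theorem at most 5 of the 6 reviewers can be matched.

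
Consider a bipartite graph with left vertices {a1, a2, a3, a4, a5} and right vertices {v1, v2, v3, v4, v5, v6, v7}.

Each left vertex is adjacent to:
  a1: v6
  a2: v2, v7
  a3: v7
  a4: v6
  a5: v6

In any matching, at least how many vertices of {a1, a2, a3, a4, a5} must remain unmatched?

One maximum matching: a1-v6, a2-v2, a3-v7.
The set {a1, a4, a5} has only 1 neighbour ({v6}), so by Hall's theorem at most 3 of the 5 left vertices can be matched.
That matches 3 of the 5, leaving 2 unmatched; no matching can do better.

2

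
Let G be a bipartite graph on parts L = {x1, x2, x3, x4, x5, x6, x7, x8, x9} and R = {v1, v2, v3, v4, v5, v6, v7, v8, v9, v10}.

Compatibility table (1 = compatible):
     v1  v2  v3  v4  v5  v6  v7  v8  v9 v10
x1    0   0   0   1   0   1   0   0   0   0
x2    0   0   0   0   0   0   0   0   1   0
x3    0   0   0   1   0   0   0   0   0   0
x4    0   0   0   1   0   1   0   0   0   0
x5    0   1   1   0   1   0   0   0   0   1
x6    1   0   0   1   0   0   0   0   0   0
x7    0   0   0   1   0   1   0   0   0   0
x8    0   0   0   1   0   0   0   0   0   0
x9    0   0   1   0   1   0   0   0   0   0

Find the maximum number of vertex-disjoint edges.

6

A valid assignment of size 6: x1–v6, x2–v9, x3–v4, x5–v2, x6–v1, x9–v3.
The set {x1, x3, x4, x7, x8} has only 2 neighbours ({v4, v6}), so by Hall's theorem at most 6 of the 9 left vertices can be matched.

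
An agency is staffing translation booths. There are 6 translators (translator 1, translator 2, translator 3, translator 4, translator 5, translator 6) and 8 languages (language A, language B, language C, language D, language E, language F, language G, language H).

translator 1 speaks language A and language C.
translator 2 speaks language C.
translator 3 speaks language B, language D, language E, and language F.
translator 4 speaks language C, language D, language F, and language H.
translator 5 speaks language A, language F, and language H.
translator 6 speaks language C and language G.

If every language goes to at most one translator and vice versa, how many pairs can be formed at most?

A valid assignment of size 6: translator 1–language A, translator 2–language C, translator 3–language B, translator 4–language D, translator 5–language F, translator 6–language G.
This saturates every translator, so 6 is the maximum.

6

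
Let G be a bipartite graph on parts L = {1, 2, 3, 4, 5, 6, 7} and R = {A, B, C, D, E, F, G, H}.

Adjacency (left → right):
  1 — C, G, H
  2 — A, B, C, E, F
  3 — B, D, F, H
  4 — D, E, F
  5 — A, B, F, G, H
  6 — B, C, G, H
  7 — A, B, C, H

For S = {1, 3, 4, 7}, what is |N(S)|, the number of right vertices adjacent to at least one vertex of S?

8

The union of neighbours of {1, 3, 4, 7} is {A, B, C, D, E, F, G, H}, which has 8 elements.
Since |N(S)| = 8 ≥ |S| = 4, Hall's condition holds for this subset.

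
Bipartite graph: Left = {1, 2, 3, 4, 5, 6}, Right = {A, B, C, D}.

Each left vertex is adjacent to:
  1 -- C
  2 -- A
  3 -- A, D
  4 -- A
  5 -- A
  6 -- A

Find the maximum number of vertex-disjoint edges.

3

One maximum matching: 1→C, 2→A, 3→D.
The set {2, 4, 5, 6} has only 1 neighbour ({A}), so by Hall's theorem at most 3 of the 6 left vertices can be matched.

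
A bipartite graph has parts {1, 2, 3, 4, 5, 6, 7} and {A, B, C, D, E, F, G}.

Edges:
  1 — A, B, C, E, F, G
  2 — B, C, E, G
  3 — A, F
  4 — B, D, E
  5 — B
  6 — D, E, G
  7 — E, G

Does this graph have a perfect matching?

Yes

One maximum matching: 1–A, 2–C, 3–F, 4–D, 5–B, 6–G, 7–E.
All 7 left vertices are covered.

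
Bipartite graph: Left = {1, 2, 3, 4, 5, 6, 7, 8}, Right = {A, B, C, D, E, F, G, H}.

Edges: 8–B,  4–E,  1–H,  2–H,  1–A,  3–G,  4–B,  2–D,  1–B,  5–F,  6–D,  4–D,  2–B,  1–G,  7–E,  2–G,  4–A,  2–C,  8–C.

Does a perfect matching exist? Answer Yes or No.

Yes

For example, pair 1-H, 2-C, 3-G, 4-A, 5-F, 6-D, 7-E, 8-B.
All 8 left vertices are covered.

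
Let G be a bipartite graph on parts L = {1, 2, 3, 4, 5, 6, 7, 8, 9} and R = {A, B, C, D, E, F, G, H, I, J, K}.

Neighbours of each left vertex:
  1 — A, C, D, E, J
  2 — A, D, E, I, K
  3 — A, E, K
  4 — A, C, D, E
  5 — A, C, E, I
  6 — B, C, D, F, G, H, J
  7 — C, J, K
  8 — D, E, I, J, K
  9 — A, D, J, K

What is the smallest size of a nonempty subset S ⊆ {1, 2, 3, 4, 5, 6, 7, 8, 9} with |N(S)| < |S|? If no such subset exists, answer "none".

Take S = {1, 2, 3, 4, 5, 7, 8, 9}. Its neighbourhood is {A, C, D, E, I, J, K}, so |N(S)| = 7 < |S| = 8.
Every subset of size less than 8 has at least as many neighbours as members, so 8 is the minimum.

8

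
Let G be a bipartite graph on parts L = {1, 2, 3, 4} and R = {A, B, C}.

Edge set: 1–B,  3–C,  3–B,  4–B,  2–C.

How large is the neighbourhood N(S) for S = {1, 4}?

The union of neighbours of {1, 4} is {B}, which has 1 element.
Since |N(S)| = 1 < |S| = 2, Hall's condition fails for this subset.

1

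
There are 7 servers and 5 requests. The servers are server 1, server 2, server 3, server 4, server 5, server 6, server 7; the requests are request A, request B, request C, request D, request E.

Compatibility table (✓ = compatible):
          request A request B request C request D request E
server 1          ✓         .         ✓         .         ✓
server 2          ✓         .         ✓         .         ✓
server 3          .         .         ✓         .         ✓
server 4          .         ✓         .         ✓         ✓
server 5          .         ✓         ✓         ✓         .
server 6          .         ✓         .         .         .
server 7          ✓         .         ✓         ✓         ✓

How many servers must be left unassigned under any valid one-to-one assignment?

2

For example, pair server 1-request A, server 2-request C, server 3-request E, server 4-request B, server 5-request D.
The set {server 1, server 2, server 3, server 4, server 5, server 6, server 7} has only 5 neighbours ({request A, request B, request C, request D, request E}), so by Hall's theorem at most 5 of the 7 servers can be matched.
That matches 5 of the 7, leaving 2 unmatched; no matching can do better.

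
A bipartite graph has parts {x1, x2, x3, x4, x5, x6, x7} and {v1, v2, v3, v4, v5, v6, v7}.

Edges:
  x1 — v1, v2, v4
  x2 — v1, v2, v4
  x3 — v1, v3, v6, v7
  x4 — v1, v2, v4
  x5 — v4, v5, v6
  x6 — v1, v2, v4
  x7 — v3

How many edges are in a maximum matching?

6

For example, pair x1→v4, x2→v1, x3→v7, x4→v2, x5→v6, x7→v3.
The set {x1, x2, x4, x6} has only 3 neighbours ({v1, v2, v4}), so by Hall's theorem at most 6 of the 7 left vertices can be matched.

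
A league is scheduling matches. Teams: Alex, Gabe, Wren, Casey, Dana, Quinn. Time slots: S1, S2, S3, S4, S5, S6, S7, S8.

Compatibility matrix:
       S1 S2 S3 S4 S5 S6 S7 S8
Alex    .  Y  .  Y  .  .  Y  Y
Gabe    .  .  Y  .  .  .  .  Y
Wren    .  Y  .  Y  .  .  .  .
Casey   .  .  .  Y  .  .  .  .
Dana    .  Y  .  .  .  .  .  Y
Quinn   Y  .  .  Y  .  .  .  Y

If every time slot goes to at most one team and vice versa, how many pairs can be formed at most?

6

One maximum matching: Alex-S7, Gabe-S3, Wren-S2, Casey-S4, Dana-S8, Quinn-S1.
All 6 teams are matched, so no larger matching exists.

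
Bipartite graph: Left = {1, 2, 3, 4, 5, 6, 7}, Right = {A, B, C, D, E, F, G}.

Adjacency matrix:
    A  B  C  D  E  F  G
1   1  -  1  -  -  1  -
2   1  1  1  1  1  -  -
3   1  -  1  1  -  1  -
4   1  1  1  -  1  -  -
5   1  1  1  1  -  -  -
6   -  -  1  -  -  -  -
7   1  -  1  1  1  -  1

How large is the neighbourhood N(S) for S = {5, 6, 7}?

6

The union of neighbours of {5, 6, 7} is {A, B, C, D, E, G}, which has 6 elements.
Since |N(S)| = 6 ≥ |S| = 3, Hall's condition holds for this subset.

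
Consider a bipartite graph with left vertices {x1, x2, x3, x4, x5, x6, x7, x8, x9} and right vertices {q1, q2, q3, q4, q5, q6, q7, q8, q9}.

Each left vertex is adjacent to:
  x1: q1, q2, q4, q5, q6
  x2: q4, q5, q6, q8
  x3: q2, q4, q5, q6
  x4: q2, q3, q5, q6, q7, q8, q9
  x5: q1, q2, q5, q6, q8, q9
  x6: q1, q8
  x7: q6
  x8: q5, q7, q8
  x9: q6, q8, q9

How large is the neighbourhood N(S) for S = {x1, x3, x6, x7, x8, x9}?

The union of neighbours of {x1, x3, x6, x7, x8, x9} is {q1, q2, q4, q5, q6, q7, q8, q9}, which has 8 elements.
Since |N(S)| = 8 ≥ |S| = 6, Hall's condition holds for this subset.

8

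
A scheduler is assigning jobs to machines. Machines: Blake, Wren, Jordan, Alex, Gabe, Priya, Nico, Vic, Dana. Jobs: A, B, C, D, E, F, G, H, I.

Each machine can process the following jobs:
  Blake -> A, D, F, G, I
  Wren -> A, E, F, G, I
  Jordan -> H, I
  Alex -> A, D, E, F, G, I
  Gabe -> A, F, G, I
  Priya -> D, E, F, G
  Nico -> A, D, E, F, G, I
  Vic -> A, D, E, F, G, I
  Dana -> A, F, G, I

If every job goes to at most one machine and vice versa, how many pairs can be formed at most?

One maximum matching: Blake→F, Wren→E, Jordan→H, Alex→A, Gabe→I, Priya→D, Nico→G.
The set {Blake, Wren, Alex, Gabe, Priya, Nico, Vic, Dana} has only 6 neighbours ({A, D, E, F, G, I}), so by Hall's theorem at most 7 of the 9 machines can be matched.

7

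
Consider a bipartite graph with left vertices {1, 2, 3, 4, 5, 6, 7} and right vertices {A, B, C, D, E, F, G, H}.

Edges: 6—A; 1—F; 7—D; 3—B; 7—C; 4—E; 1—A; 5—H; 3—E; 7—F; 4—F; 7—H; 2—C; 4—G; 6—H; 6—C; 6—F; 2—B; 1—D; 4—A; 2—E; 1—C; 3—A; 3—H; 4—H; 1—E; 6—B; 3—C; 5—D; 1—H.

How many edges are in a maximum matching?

For example, pair 1→H, 2→B, 3→E, 4→G, 5→D, 6→A, 7→F.
All 7 left vertices are matched, so no larger matching exists.

7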